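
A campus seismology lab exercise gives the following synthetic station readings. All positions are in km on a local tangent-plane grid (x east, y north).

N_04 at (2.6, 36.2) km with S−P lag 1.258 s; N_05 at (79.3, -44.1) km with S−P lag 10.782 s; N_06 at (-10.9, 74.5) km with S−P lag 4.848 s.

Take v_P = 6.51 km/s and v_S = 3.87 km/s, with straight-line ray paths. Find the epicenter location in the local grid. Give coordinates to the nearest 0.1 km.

14.6 km east, 35.9 km north

Distance from S−P lag: d = Δt · v_P v_S / (v_P − v_S) = Δt · (6.51·3.87)/(6.51−3.87) ≈ 9.5431·Δt.
So d_N_04 = 12.01, d_N_05 = 102.89, d_N_06 = 46.26 km.
Circle about each station: (x − 2.6)² + (y − 36.2)² = 12.01²; (x − 79.3)² + (y + 44.1)² = 102.89²; (x + 10.9)² + (y − 74.5)² = 46.26².
Subtracting the N_04 equation from the N_05 and N_06 equations removes the quadratic terms:
153.4 x − 160.6 y = -3526.01
-27.0 x + 76.6 y = 2356.11
Solving the 2×2 system: x ≈ 14.6, y ≈ 35.9 km.
Check against N_04 (with the unrounded x, y): √((x − 2.6)²+(y − 36.2)²) = 12.01 ≈ 12.01 km. ✓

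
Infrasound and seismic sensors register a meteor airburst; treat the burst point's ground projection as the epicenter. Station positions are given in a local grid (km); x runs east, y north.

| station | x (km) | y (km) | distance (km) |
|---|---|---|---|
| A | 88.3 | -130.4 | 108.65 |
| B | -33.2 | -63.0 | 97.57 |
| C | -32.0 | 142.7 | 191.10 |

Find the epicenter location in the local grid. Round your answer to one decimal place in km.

57.2 km east, -26.3 km north

Circle about each station: (x − 88.3)² + (y + 130.4)² = 108.65²; (x + 33.2)² + (y + 63.0)² = 97.57²; (x + 32.0)² + (y − 142.7)² = 191.10².
Subtracting pairs of circle equations eliminates x²+y² and gives linear equations (the radical axes):
-243.0 x + 134.8 y = -17444.89
-240.6 x + 546.2 y = -28128.15
Solving the 2×2 system: x ≈ 57.2, y ≈ -26.3 km.
Check against A (with the unrounded x, y): √((x − 88.3)²+(y + 130.4)²) = 108.64 ≈ 108.65 km. ✓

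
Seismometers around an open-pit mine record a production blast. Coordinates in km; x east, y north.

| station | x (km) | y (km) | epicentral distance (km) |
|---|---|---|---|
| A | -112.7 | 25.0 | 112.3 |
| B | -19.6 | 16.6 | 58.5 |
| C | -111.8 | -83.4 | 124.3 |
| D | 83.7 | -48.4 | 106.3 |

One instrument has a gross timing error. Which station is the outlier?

Solve using three stations at a time. Using A, B, D (subtract circle equations pairwise → linear system) gives (x, y) ≈ (-22.5, -41.9).
Distances from that point to each station vs reported:
  A: calculated 112.4 vs reported 112.3 → residual 0.1 km
  B: calculated 58.6 vs reported 58.5 → residual 0.1 km
  C: calculated 98.5 vs reported 124.3 → residual 25.8 km
  D: calculated 106.4 vs reported 106.3 → residual 0.1 km
A, B, D are mutually consistent (residuals ≈ 0); C is off by 25.8 km.

C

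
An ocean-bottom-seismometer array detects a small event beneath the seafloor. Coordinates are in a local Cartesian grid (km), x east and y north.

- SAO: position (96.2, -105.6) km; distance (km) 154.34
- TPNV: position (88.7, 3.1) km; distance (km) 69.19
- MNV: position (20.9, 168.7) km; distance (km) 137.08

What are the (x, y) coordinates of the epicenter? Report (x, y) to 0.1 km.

Circle about each station: (x − 96.2)² + (y + 105.6)² = 154.34²; (x − 88.7)² + (y − 3.1)² = 69.19²; (x − 20.9)² + (y − 168.7)² = 137.08².
Subtracting pairs of circle equations eliminates x²+y² and gives linear equations (the radical axes):
-15.0 x + 217.4 y = 6505.08
-150.6 x + 548.6 y = 13520.61
Solving the 2×2 system: x ≈ 25.7, y ≈ 31.7 km.
Check against SAO (with the unrounded x, y): √((x − 96.2)²+(y + 105.6)²) = 154.35 ≈ 154.34 km. ✓

25.7 km east, 31.7 km north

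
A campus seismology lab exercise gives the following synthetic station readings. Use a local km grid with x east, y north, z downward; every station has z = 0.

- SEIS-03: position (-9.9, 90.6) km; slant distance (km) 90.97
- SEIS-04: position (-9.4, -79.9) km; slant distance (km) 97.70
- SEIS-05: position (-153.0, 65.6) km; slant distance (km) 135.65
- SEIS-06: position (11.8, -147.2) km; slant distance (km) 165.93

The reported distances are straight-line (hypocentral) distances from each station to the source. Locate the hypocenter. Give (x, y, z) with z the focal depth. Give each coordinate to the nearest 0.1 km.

x ≈ -34.0 km, y ≈ 9.0 km, depth ≈ 32.2 km

Each station gives a sphere (x−x_i)² + (y−y_i)² + z² = d_i² (stations at z=0).
Subtracting the SEIS-03 sphere from SEIS-04 and SEIS-05: z² cancels, leaving linear equations in x and y:
1.0 x − 341.0 y = -3103.75
-286.2 x − 50.0 y = 9280.61
Solving: x ≈ -34.000, y ≈ 9.002 km (keep extra digits for the depth step; rounded: -34.0, 9.0).
Then from the SEIS-03 sphere: z² = 90.97² − (x + 9.9)² − (y − 90.6)² with x = -34.000, y = 9.002, so z ≈ 32.195 ≈ 32.2 km.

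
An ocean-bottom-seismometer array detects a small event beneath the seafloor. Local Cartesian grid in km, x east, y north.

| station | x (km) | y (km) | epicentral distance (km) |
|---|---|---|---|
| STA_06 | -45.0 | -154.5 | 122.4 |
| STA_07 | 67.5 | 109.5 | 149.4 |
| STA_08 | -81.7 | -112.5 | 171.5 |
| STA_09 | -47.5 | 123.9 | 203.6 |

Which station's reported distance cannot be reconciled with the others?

STA_06

Solve using three stations at a time. Using STA_07, STA_08, STA_09 (subtract circle equations pairwise → linear system) gives (x, y) ≈ (73.6, -39.8).
Distances from that point to each station vs reported:
  STA_06: calculated 165.0 vs reported 122.4 → residual 42.6 km
  STA_07: calculated 149.4 vs reported 149.4 → residual 0.0 km
  STA_08: calculated 171.5 vs reported 171.5 → residual 0.0 km
  STA_09: calculated 203.6 vs reported 203.6 → residual 0.0 km
STA_07, STA_08, STA_09 are mutually consistent (residuals ≈ 0); STA_06 is off by 42.6 km.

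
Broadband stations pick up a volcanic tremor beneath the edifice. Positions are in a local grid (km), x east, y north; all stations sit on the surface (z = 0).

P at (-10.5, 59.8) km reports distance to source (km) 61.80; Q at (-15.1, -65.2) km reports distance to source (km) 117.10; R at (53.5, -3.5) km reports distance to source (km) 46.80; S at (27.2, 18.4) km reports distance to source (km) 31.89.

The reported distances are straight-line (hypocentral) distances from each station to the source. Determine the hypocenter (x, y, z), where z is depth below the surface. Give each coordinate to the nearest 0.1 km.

x ≈ 40.9 km, y ≈ 34.9 km, depth ≈ 23.6 km

Each station gives a sphere (x−x_i)² + (y−y_i)² + z² = d_i² (stations at z=0).
Subtracting the P sphere from Q and R: z² cancels, leaving linear equations in x and y:
-9.2 x − 250.0 y = -9100.41
128.0 x − 126.6 y = 817.21
Solving: x ≈ 40.899, y ≈ 34.897 km (keep extra digits for the depth step; rounded: 40.9, 34.9).
Then from the P sphere: z² = 61.80² − (x + 10.5)² − (y − 59.8)² with x = 40.899, y = 34.897, so z ≈ 23.606 ≈ 23.6 km.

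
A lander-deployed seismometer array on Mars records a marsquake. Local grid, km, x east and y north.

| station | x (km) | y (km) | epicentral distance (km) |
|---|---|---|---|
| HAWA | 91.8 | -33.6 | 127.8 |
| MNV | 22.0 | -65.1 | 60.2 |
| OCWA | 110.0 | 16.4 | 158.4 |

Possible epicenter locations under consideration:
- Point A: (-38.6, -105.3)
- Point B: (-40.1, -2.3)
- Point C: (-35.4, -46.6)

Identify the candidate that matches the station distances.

For each candidate, compare |candidate − station| to the reported distance:
Point A: residuals HAWA 21.0, MNV 12.5, OCWA 33.7 → max 33.7 km
Point B: residuals HAWA 7.8, MNV 28.1, OCWA 7.1 → max 28.1 km
Point C: residuals HAWA 0.1, MNV 0.1, OCWA 0.1 → max 0.1 km
Only Point C has all residuals ≈ 0.

Point C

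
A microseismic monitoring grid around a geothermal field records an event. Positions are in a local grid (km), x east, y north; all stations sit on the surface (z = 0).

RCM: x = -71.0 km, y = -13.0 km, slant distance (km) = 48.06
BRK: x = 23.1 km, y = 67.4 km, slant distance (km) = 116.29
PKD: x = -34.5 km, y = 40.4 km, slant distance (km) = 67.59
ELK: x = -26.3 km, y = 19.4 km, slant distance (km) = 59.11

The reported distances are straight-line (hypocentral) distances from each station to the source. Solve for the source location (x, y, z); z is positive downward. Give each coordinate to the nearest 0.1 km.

(-55.6, -5.5, 44.9)

Each station gives a sphere (x−x_i)² + (y−y_i)² + z² = d_i² (stations at z=0).
Subtracting the RCM sphere from BRK and PKD: z² cancels, leaving linear equations in x and y:
188.2 x + 160.8 y = -11347.23
73.0 x + 106.8 y = -4646.23
Solving: x ≈ -55.585, y ≈ -5.510 km (keep extra digits for the depth step; rounded: -55.6, -5.5).
Then from the RCM sphere: z² = 48.06² − (x + 71.0)² − (y + 13.0)² with x = -55.585, y = -5.510, so z ≈ 44.900 ≈ 44.9 km.
Check against ELK (with the unrounded solution): distance 59.11 ≈ 59.11 km. ✓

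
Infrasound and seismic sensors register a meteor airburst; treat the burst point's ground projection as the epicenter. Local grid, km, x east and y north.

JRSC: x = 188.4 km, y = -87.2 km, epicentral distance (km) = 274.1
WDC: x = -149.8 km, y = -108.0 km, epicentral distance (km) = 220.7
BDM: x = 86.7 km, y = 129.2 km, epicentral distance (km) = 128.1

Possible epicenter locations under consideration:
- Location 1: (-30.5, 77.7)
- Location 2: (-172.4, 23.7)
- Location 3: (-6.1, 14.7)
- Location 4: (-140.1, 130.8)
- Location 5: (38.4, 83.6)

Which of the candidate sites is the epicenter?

Location 1

For each candidate, compare |candidate − station| to the reported distance:
Location 1: residuals JRSC 0.0, WDC 0.0, BDM 0.1 → max 0.1 km
Location 2: residuals JRSC 103.4, WDC 87.1, BDM 151.7 → max 151.7 km
Location 3: residuals JRSC 54.5, WDC 31.7, BDM 19.3 → max 54.5 km
Location 4: residuals JRSC 120.2, WDC 18.3, BDM 98.7 → max 120.2 km
Location 5: residuals JRSC 46.8, WDC 47.9, BDM 61.7 → max 61.7 km
Only Location 1 has all residuals ≈ 0.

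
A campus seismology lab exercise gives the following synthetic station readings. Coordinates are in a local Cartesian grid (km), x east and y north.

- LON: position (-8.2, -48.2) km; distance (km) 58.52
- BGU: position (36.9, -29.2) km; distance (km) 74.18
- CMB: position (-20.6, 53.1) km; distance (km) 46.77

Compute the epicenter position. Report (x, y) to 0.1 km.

Circle about each station: (x + 8.2)² + (y + 48.2)² = 58.52²; (x − 36.9)² + (y + 29.2)² = 74.18²; (x + 20.6)² + (y − 53.1)² = 46.77².
Subtracting pairs of circle equations eliminates x²+y² and gives linear equations (the radical axes):
90.2 x + 38.0 y = -2254.31
-24.8 x + 202.6 y = 2090.65
Solving the 2×2 system: x ≈ -27.9, y ≈ 6.9 km.

x ≈ -27.9 km, y ≈ 6.9 km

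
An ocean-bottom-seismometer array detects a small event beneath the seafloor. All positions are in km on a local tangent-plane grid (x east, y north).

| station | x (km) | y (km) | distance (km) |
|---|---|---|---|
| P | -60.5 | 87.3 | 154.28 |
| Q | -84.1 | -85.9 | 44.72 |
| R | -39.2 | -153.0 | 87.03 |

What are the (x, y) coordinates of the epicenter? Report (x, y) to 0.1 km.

Circle about each station: (x + 60.5)² + (y − 87.3)² = 154.28²; (x + 84.1)² + (y + 85.9)² = 44.72²; (x + 39.2)² + (y + 153.0)² = 87.03².
Subtracting pairs of circle equations eliminates x²+y² and gives linear equations (the radical axes):
-47.2 x − 346.4 y = 24972.52
42.6 x − 480.6 y = 29892.20
Solving the 2×2 system: x ≈ -44.0, y ≈ -66.1 km.
Check against P (with the unrounded x, y): √((x + 60.5)²+(y − 87.3)²) = 154.28 ≈ 154.28 km. ✓

x ≈ -44.0 km, y ≈ -66.1 km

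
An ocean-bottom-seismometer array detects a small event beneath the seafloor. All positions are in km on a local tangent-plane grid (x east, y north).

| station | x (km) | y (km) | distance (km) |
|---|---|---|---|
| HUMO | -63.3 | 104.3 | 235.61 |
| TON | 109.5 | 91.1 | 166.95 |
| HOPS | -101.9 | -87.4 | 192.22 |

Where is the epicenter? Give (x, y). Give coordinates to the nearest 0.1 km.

x ≈ 89.9 km, y ≈ -74.7 km

Circle about each station: (x + 63.3)² + (y − 104.3)² = 235.61²; (x − 109.5)² + (y − 91.1)² = 166.95²; (x + 101.9)² + (y + 87.4)² = 192.22².
Subtracting the HUMO equation from the TON and HOPS equations removes the quadratic terms:
345.6 x − 26.4 y = 33043.85
-77.2 x − 383.4 y = 21700.53
Solving the 2×2 system: x ≈ 89.9, y ≈ -74.7 km.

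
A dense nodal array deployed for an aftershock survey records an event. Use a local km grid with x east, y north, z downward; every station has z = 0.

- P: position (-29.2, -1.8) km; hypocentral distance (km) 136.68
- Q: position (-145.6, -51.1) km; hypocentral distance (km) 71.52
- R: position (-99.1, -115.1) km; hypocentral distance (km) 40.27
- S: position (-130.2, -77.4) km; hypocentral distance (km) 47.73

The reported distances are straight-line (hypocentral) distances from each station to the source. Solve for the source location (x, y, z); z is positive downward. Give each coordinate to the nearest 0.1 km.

Each station gives a sphere (x−x_i)² + (y−y_i)² + z² = d_i² (stations at z=0).
Subtracting the P sphere from Q and R: z² cancels, leaving linear equations in x and y:
-232.8 x − 98.6 y = 36521.00
-139.8 x − 226.6 y = 39272.69
Solving: x ≈ -112.999, y ≈ -103.598 km (keep extra digits for the depth step; rounded: -113.0, -103.6).
Then from the P sphere: z² = 136.68² − (x + 29.2)² − (y + 1.8)² with x = -112.999, y = -103.598, so z ≈ 36.004 ≈ 36.0 km.
Check against S (with the unrounded solution): distance 47.73 ≈ 47.73 km. ✓

(-113.0, -103.6, 36.0)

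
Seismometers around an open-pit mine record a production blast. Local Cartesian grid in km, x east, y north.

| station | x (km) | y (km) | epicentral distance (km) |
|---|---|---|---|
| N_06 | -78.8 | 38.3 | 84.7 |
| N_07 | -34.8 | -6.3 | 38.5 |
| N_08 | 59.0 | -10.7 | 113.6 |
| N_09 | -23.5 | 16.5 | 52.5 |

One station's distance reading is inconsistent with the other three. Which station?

N_09

Solve using three stations at a time. Using N_06, N_07, N_08 (subtract circle equations pairwise → linear system) gives (x, y) ≈ (-50.3, -41.4).
Distances from that point to each station vs reported:
  N_06: calculated 84.7 vs reported 84.7 → residual 0.0 km
  N_07: calculated 38.4 vs reported 38.5 → residual 0.1 km
  N_08: calculated 113.6 vs reported 113.6 → residual 0.0 km
  N_09: calculated 63.8 vs reported 52.5 → residual 11.3 km
N_06, N_07, N_08 are mutually consistent (residuals ≈ 0); N_09 is off by 11.3 km.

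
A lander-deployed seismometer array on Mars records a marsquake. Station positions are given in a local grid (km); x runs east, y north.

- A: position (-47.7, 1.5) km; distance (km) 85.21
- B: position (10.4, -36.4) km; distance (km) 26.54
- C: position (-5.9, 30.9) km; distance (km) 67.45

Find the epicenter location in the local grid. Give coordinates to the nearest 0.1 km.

x ≈ 33.7 km, y ≈ -23.7 km

Circle about each station: (x + 47.7)² + (y − 1.5)² = 85.21²; (x − 10.4)² + (y + 36.4)² = 26.54²; (x + 5.9)² + (y − 30.9)² = 67.45².
Subtracting the A equation from the B and C equations removes the quadratic terms:
116.2 x − 75.8 y = 5711.95
83.6 x + 58.8 y = 1423.32
Solving the 2×2 system: x ≈ 33.7, y ≈ -23.7 km.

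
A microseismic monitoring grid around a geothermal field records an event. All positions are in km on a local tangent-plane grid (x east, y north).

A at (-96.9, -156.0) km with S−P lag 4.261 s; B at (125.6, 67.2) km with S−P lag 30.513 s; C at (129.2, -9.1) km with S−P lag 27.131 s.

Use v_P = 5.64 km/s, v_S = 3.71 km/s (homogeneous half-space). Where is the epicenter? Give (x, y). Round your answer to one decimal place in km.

Distance from S−P lag: d = Δt · v_P v_S / (v_P − v_S) = Δt · (5.64·3.71)/(5.64−3.71) ≈ 10.8417·Δt.
So d_A = 46.20, d_B = 330.81, d_C = 294.15 km.
Circle about each station: (x + 96.9)² + (y + 156.0)² = 46.20²; (x − 125.6)² + (y − 67.2)² = 330.81²; (x − 129.2)² + (y + 9.1)² = 294.15².
Subtracting pairs of circle equations eliminates x²+y² and gives linear equations (the radical axes):
445.0 x + 446.4 y = -120735.23
452.2 x + 293.8 y = -101339.94
Solving the 2×2 system: x ≈ -137.3, y ≈ -133.6 km.
Check against A (with the unrounded x, y): √((x + 96.9)²+(y + 156.0)²) = 46.22 ≈ 46.20 km. ✓

(-137.3, -133.6)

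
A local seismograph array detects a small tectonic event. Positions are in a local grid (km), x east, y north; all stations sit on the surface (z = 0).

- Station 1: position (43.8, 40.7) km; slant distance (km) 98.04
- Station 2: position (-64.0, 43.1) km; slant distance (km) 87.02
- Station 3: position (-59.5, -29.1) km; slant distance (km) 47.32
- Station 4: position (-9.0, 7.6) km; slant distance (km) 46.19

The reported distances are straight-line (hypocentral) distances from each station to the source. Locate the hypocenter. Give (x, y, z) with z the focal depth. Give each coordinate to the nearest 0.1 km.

Each station gives a sphere (x−x_i)² + (y−y_i)² + z² = d_i² (stations at z=0).
Subtracting the Station 1 sphere from Station 2 and Station 3: z² cancels, leaving linear equations in x and y:
-215.6 x + 4.8 y = 4418.04
-206.6 x − 139.6 y = 8184.79
Solving: x ≈ -21.102, y ≈ -27.401 km (keep extra digits for the depth step; rounded: -21.1, -27.4).
Then from the Station 1 sphere: z² = 98.04² − (x − 43.8)² − (y − 40.7)² with x = -21.102, y = -27.401, so z ≈ 27.601 ≈ 27.6 km.
Check against Station 4 (with the unrounded solution): distance 46.19 ≈ 46.19 km. ✓

x ≈ -21.1 km, y ≈ -27.4 km, depth ≈ 27.6 km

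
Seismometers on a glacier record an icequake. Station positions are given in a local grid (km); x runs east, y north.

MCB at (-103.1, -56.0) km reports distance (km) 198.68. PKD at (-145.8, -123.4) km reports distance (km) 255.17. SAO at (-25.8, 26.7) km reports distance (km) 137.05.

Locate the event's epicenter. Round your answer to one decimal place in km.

Circle about each station: (x + 103.1)² + (y + 56.0)² = 198.68²; (x + 145.8)² + (y + 123.4)² = 255.17²; (x + 25.8)² + (y − 26.7)² = 137.05².
Subtracting pairs of circle equations eliminates x²+y² and gives linear equations (the radical axes):
-85.4 x − 134.8 y = -2918.40
154.6 x + 165.4 y = 8303.96
Solving the 2×2 system: x ≈ 94.8, y ≈ -38.4 km.

94.8 km east, -38.4 km north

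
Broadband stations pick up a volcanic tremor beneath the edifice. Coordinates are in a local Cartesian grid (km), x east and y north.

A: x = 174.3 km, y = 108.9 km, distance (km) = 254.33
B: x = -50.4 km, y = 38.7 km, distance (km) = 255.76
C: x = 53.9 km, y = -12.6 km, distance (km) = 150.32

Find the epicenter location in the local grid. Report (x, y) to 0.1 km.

Circle about each station: (x − 174.3)² + (y − 108.9)² = 254.33²; (x + 50.4)² + (y − 38.7)² = 255.76²; (x − 53.9)² + (y + 12.6)² = 150.32².
Subtracting the A equation from the B and C equations removes the quadratic terms:
-449.4 x − 140.4 y = -38931.28
-240.8 x − 243.0 y = 2911.92
Solving the 2×2 system: x ≈ 130.9, y ≈ -141.7 km.
Check against A (with the unrounded x, y): √((x − 174.3)²+(y − 108.9)²) = 254.33 ≈ 254.33 km. ✓

(130.9, -141.7)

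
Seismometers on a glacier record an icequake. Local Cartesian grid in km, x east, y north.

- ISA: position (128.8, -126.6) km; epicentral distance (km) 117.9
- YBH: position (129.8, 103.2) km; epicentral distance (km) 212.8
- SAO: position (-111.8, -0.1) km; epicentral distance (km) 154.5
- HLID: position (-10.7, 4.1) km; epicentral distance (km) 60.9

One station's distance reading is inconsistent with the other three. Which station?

Solve using three stations at a time. Using ISA, YBH, SAO (subtract circle equations pairwise → linear system) gives (x, y) ≈ (20.7, -79.5).
Distances from that point to each station vs reported:
  ISA: calculated 117.9 vs reported 117.9 → residual 0.0 km
  YBH: calculated 212.8 vs reported 212.8 → residual 0.0 km
  SAO: calculated 154.5 vs reported 154.5 → residual 0.0 km
  HLID: calculated 89.3 vs reported 60.9 → residual 28.4 km
ISA, YBH, SAO are mutually consistent (residuals ≈ 0); HLID is off by 28.4 km.

HLID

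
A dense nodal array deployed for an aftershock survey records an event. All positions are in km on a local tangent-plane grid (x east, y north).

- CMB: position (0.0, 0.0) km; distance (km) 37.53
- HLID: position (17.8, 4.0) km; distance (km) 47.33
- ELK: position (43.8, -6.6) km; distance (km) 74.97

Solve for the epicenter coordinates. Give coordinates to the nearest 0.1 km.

(-21.0, 31.1)

Circle about each station: x² + y² = 37.53²; (x − 17.8)² + (y − 4.0)² = 47.33²; (x − 43.8)² + (y + 6.6)² = 74.97².
Subtracting the CMB equation from the HLID and ELK equations removes the quadratic terms:
35.6 x + 8.0 y = -498.79
87.6 x − 13.2 y = -2250.00
Solving the 2×2 system: x ≈ -21.0, y ≈ 31.1 km.
Check against CMB (with the unrounded x, y): √(x²+y²) = 37.52 ≈ 37.53 km. ✓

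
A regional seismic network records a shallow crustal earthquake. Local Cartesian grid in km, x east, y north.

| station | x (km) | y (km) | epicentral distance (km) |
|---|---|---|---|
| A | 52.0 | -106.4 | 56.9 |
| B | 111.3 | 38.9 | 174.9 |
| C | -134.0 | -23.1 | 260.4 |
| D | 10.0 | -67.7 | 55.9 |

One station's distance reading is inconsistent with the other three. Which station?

D

Solve using three stations at a time. Using A, B, C (subtract circle equations pairwise → linear system) gives (x, y) ≈ (100.8, -135.7).
Distances from that point to each station vs reported:
  A: calculated 56.9 vs reported 56.9 → residual 0.0 km
  B: calculated 174.9 vs reported 174.9 → residual 0.0 km
  C: calculated 260.4 vs reported 260.4 → residual 0.0 km
  D: calculated 113.4 vs reported 55.9 → residual 57.5 km
A, B, C are mutually consistent (residuals ≈ 0); D is off by 57.5 km.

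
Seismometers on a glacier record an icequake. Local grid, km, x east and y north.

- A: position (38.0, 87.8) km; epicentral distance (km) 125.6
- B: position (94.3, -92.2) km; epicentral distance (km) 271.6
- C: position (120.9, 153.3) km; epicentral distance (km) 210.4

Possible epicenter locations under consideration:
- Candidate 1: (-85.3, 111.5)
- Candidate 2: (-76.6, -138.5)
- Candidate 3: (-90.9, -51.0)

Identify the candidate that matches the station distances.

Candidate 1

For each candidate, compare |candidate − station| to the reported distance:
Candidate 1: residuals A 0.0, B 0.0, C 0.0 → max 0.0 km
Candidate 2: residuals A 128.1, B 94.5, C 142.0 → max 142.0 km
Candidate 3: residuals A 63.8, B 81.9, C 83.9 → max 83.9 km
Only Candidate 1 has all residuals ≈ 0.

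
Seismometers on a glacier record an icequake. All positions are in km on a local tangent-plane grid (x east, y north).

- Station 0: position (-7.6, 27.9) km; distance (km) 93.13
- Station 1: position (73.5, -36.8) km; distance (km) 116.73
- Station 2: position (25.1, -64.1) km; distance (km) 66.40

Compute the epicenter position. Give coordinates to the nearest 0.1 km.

Circle about each station: (x + 7.6)² + (y − 27.9)² = 93.13²; (x − 73.5)² + (y + 36.8)² = 116.73²; (x − 25.1)² + (y + 64.1)² = 66.40².
Subtracting the Station 0 equation from the Station 1 and Station 2 equations removes the quadratic terms:
162.2 x − 129.4 y = 967.62
65.4 x − 184.0 y = 8166.89
Solving the 2×2 system: x ≈ -41.1, y ≈ -59.0 km.
Check against Station 0 (with the unrounded x, y): √((x + 7.6)²+(y − 27.9)²) = 93.13 ≈ 93.13 km. ✓

(-41.1, -59.0)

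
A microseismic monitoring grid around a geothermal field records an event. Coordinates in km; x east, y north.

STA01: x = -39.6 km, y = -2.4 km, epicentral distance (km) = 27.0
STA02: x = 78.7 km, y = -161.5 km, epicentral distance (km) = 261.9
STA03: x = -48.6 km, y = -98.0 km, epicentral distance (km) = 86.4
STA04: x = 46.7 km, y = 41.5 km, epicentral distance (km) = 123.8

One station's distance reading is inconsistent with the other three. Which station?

Solve using three stations at a time. Using STA01, STA03, STA04 (subtract circle equations pairwise → linear system) gives (x, y) ≈ (-64.4, -13.1).
Distances from that point to each station vs reported:
  STA01: calculated 27.0 vs reported 27.0 → residual 0.0 km
  STA02: calculated 206.2 vs reported 261.9 → residual 55.7 km
  STA03: calculated 86.4 vs reported 86.4 → residual 0.0 km
  STA04: calculated 123.8 vs reported 123.8 → residual 0.0 km
STA01, STA03, STA04 are mutually consistent (residuals ≈ 0); STA02 is off by 55.7 km.

STA02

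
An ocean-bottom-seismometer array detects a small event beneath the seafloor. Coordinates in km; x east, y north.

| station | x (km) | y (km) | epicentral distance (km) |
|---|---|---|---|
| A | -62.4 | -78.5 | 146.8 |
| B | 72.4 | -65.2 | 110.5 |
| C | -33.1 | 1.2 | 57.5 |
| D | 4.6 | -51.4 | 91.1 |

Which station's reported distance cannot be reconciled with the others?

C

Solve using three stations at a time. Using A, B, D (subtract circle equations pairwise → linear system) gives (x, y) ≈ (29.0, 36.5).
Distances from that point to each station vs reported:
  A: calculated 146.9 vs reported 146.8 → residual 0.1 km
  B: calculated 110.6 vs reported 110.5 → residual 0.1 km
  C: calculated 71.4 vs reported 57.5 → residual 13.9 km
  D: calculated 91.2 vs reported 91.1 → residual 0.1 km
A, B, D are mutually consistent (residuals ≈ 0); C is off by 13.9 km.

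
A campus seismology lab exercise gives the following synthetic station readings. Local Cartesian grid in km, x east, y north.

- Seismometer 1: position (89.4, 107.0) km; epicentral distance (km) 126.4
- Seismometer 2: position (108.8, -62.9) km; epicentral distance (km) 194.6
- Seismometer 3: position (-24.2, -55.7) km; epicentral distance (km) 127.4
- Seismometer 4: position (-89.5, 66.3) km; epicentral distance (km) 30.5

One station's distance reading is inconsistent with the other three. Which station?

Solve using three stations at a time. Using Seismometer 1, Seismometer 2, Seismometer 3 (subtract circle equations pairwise → linear system) gives (x, y) ≈ (-32.0, 71.5).
Distances from that point to each station vs reported:
  Seismometer 1: calculated 126.4 vs reported 126.4 → residual 0.0 km
  Seismometer 2: calculated 194.6 vs reported 194.6 → residual 0.0 km
  Seismometer 3: calculated 127.4 vs reported 127.4 → residual 0.0 km
  Seismometer 4: calculated 57.8 vs reported 30.5 → residual 27.3 km
Seismometer 1, Seismometer 2, Seismometer 3 are mutually consistent (residuals ≈ 0); Seismometer 4 is off by 27.3 km.

Seismometer 4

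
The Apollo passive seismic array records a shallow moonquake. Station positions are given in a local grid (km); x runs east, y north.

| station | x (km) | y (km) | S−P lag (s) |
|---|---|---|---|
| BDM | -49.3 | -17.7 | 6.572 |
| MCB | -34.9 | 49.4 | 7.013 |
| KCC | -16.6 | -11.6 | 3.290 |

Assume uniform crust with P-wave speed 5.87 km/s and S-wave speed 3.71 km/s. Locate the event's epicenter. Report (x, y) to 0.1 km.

Distance from S−P lag: d = Δt · v_P v_S / (v_P − v_S) = Δt · (5.87·3.71)/(5.87−3.71) ≈ 10.0823·Δt.
So d_BDM = 66.26, d_MCB = 70.71, d_KCC = 33.17 km.
Circle about each station: (x + 49.3)² + (y + 17.7)² = 66.26²; (x + 34.9)² + (y − 49.4)² = 70.71²; (x + 16.6)² + (y + 11.6)² = 33.17².
Subtracting pairs of circle equations eliminates x²+y² and gives linear equations (the radical axes):
28.8 x + 134.2 y = 305.07
65.4 x + 12.2 y = 956.48
Solving the 2×2 system: x ≈ 14.8, y ≈ -0.9 km.

x ≈ 14.8 km, y ≈ -0.9 km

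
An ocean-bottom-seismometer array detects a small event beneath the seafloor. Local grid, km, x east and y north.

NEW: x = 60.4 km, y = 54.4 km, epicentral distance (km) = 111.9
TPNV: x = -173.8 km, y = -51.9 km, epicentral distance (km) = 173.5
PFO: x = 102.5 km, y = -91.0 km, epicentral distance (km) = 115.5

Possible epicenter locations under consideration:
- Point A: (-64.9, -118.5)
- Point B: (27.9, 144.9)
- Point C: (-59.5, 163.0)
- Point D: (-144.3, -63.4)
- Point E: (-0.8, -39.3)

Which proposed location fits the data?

Point E

For each candidate, compare |candidate − station| to the reported distance:
Point A: residuals NEW 101.6, TPNV 45.8, PFO 54.1 → max 101.6 km
Point B: residuals NEW 15.7, TPNV 108.3, PFO 131.9 → max 131.9 km
Point C: residuals NEW 49.9, TPNV 69.9, PFO 185.8 → max 185.8 km
Point D: residuals NEW 124.3, TPNV 141.8, PFO 132.8 → max 141.8 km
Point E: residuals NEW 0.0, TPNV 0.0, PFO 0.0 → max 0.0 km
Only Point E has all residuals ≈ 0.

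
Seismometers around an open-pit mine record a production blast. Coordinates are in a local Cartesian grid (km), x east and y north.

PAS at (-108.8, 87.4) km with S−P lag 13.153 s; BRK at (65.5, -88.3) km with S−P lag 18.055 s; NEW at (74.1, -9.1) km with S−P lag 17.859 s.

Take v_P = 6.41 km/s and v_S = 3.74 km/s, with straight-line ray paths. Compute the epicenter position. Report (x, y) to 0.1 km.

Distance from S−P lag: d = Δt · v_P v_S / (v_P − v_S) = Δt · (6.41·3.74)/(6.41−3.74) ≈ 8.9788·Δt.
So d_PAS = 118.10, d_BRK = 162.11, d_NEW = 160.35 km.
Circle about each station: (x + 108.8)² + (y − 87.4)² = 118.10²; (x − 65.5)² + (y + 88.3)² = 162.11²; (x − 74.1)² + (y + 9.1)² = 160.35².
Subtracting the PAS equation from the BRK and NEW equations removes the quadratic terms:
348.6 x − 351.4 y = -19721.10
365.8 x − 193.0 y = -25667.09
Solving the 2×2 system: x ≈ -85.1, y ≈ -28.3 km.

(-85.1, -28.3)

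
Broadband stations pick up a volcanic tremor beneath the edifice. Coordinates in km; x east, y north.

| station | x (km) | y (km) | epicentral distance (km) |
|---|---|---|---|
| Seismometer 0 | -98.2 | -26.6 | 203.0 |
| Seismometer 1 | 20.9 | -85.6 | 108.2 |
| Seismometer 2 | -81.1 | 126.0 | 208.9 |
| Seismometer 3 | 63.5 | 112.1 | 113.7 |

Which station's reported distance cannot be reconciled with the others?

Solve using three stations at a time. Using Seismometer 1, Seismometer 2, Seismometer 3 (subtract circle equations pairwise → linear system) gives (x, y) ≈ (86.0, 0.7).
Distances from that point to each station vs reported:
  Seismometer 0: calculated 186.2 vs reported 203.0 → residual 16.8 km
  Seismometer 1: calculated 108.1 vs reported 108.2 → residual 0.1 km
  Seismometer 2: calculated 208.9 vs reported 208.9 → residual 0.0 km
  Seismometer 3: calculated 113.6 vs reported 113.7 → residual 0.1 km
Seismometer 1, Seismometer 2, Seismometer 3 are mutually consistent (residuals ≈ 0); Seismometer 0 is off by 16.8 km.

Seismometer 0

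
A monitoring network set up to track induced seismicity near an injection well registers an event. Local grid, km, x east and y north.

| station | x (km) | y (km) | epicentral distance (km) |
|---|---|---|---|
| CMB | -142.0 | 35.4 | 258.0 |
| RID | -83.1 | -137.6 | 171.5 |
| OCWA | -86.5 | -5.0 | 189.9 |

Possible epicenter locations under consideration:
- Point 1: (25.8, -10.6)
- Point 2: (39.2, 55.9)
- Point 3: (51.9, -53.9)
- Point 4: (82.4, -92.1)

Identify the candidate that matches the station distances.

Point 4

For each candidate, compare |candidate − station| to the reported distance:
Point 1: residuals CMB 84.0, RID 4.2, OCWA 77.5 → max 84.0 km
Point 2: residuals CMB 75.6, RID 57.4, OCWA 50.2 → max 75.6 km
Point 3: residuals CMB 44.5, RID 12.7, OCWA 43.1 → max 44.5 km
Point 4: residuals CMB 0.1, RID 0.1, OCWA 0.1 → max 0.1 km
Only Point 4 has all residuals ≈ 0.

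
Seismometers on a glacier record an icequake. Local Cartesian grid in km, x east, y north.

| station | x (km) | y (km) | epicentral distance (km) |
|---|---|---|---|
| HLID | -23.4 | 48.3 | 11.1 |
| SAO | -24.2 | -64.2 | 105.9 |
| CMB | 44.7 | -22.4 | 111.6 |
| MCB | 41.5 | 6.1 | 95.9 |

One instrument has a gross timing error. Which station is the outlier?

Solve using three stations at a time. Using SAO, CMB, MCB (subtract circle equations pairwise → linear system) gives (x, y) ≈ (-48.5, 38.7).
Distances from that point to each station vs reported:
  HLID: calculated 26.9 vs reported 11.1 → residual 15.8 km
  SAO: calculated 105.7 vs reported 105.9 → residual 0.2 km
  CMB: calculated 111.5 vs reported 111.6 → residual 0.1 km
  MCB: calculated 95.7 vs reported 95.9 → residual 0.2 km
SAO, CMB, MCB are mutually consistent (residuals ≈ 0); HLID is off by 15.8 km.

HLID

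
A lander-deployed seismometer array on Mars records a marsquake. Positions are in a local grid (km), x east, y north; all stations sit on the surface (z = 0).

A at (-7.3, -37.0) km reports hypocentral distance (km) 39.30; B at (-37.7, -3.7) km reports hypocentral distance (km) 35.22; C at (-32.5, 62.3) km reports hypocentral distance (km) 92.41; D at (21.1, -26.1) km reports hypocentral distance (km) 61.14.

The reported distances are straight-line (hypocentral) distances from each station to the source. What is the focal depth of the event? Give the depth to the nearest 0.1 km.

z ≈ 26.9 km

Each station gives a sphere (x−x_i)² + (y−y_i)² + z² = d_i² (stations at z=0).
Subtracting the A sphere from B and C: z² cancels, leaving linear equations in x and y:
-60.8 x + 66.6 y = 316.73
-50.4 x + 198.6 y = -3479.87
Solving: x ≈ -33.798, y ≈ -26.099 km (keep extra digits for the depth step; rounded: -33.8, -26.1).
Then from the A sphere: z² = 39.30² − (x + 7.3)² − (y + 37.0)² with x = -33.798, y = -26.099, so z ≈ 26.898 ≈ 26.9 km.
Check against D (with the unrounded solution): distance 61.13 ≈ 61.14 km. ✓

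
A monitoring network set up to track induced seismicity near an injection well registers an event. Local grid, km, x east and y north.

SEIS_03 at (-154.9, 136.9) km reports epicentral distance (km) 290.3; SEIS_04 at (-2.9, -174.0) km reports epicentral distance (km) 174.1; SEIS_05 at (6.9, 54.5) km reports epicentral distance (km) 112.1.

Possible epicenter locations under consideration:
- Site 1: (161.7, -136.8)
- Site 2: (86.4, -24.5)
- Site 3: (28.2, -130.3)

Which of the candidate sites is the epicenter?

For each candidate, compare |candidate − station| to the reported distance:
Site 1: residuals SEIS_03 128.2, SEIS_04 5.3, SEIS_05 134.0 → max 134.0 km
Site 2: residuals SEIS_03 0.0, SEIS_04 0.0, SEIS_05 0.0 → max 0.0 km
Site 3: residuals SEIS_03 33.6, SEIS_04 120.5, SEIS_05 73.9 → max 120.5 km
Only Site 2 has all residuals ≈ 0.

Site 2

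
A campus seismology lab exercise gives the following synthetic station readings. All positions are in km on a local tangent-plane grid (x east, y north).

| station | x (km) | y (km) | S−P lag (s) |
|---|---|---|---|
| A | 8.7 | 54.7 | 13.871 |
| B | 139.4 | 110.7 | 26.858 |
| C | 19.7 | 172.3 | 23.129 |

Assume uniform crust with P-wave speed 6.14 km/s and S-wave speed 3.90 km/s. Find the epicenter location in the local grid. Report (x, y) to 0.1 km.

(-103.8, -41.9)

Distance from S−P lag: d = Δt · v_P v_S / (v_P − v_S) = Δt · (6.14·3.90)/(6.14−3.90) ≈ 10.6902·Δt.
So d_A = 148.28, d_B = 287.12, d_C = 247.25 km.
Circle about each station: (x − 8.7)² + (y − 54.7)² = 148.28²; (x − 139.4)² + (y − 110.7)² = 287.12²; (x − 19.7)² + (y − 172.3)² = 247.25².
Subtracting the A equation from the B and C equations removes the quadratic terms:
261.4 x + 112.0 y = -31831.87
22.0 x + 235.2 y = -12138.00
Solving the 2×2 system: x ≈ -103.8, y ≈ -41.9 km.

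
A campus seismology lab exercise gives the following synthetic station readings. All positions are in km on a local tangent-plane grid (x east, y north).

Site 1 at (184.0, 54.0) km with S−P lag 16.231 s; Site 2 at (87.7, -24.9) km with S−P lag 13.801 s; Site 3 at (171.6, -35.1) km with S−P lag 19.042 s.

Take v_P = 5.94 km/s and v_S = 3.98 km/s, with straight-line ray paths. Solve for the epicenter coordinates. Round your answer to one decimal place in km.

Distance from S−P lag: d = Δt · v_P v_S / (v_P − v_S) = Δt · (5.94·3.98)/(5.94−3.98) ≈ 12.0618·Δt.
So d_Site 1 = 195.78, d_Site 2 = 166.47, d_Site 3 = 229.68 km.
Circle about each station: (x − 184.0)² + (y − 54.0)² = 195.78²; (x − 87.7)² + (y + 24.9)² = 166.47²; (x − 171.6)² + (y + 35.1)² = 229.68².
Subtracting the Site 1 equation from the Site 2 and Site 3 equations removes the quadratic terms:
-192.6 x − 157.8 y = -17843.15
-24.8 x − 178.2 y = -20516.52
Solving the 2×2 system: x ≈ -1.9, y ≈ 115.4 km.

(-1.9, 115.4)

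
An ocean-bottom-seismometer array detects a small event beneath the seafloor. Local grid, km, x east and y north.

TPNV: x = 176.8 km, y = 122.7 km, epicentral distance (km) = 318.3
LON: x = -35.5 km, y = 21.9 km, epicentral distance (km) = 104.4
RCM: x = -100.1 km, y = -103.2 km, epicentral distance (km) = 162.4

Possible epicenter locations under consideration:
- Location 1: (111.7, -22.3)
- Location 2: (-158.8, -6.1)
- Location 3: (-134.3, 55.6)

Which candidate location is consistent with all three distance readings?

Location 3

For each candidate, compare |candidate − station| to the reported distance:
Location 1: residuals TPNV 159.4, LON 49.3, RCM 64.3 → max 159.4 km
Location 2: residuals TPNV 41.2, LON 22.0, RCM 48.9 → max 48.9 km
Location 3: residuals TPNV 0.0, LON 0.0, RCM 0.0 → max 0.0 km
Only Location 3 has all residuals ≈ 0.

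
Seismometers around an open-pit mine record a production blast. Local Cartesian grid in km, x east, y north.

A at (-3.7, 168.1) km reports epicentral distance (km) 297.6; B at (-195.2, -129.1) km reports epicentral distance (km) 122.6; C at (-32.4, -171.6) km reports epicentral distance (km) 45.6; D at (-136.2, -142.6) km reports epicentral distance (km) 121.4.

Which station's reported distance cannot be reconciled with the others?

Solve using three stations at a time. Using A, C, D (subtract circle equations pairwise → linear system) gives (x, y) ≈ (-15.5, -129.3).
Distances from that point to each station vs reported:
  A: calculated 297.6 vs reported 297.6 → residual 0.0 km
  B: calculated 179.7 vs reported 122.6 → residual 57.1 km
  C: calculated 45.6 vs reported 45.6 → residual 0.0 km
  D: calculated 121.4 vs reported 121.4 → residual 0.0 km
A, C, D are mutually consistent (residuals ≈ 0); B is off by 57.1 km.

B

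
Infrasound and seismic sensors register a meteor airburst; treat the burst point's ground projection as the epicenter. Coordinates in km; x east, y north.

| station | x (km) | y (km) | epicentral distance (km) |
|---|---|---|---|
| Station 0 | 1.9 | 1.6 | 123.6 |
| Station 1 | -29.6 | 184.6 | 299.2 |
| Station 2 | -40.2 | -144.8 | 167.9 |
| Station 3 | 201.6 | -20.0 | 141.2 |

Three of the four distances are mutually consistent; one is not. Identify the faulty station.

Station 2

Solve using three stations at a time. Using Station 0, Station 1, Station 3 (subtract circle equations pairwise → linear system) gives (x, y) ≈ (81.0, -93.4).
Distances from that point to each station vs reported:
  Station 0: calculated 123.6 vs reported 123.6 → residual 0.0 km
  Station 1: calculated 299.2 vs reported 299.2 → residual 0.0 km
  Station 2: calculated 131.6 vs reported 167.9 → residual 36.3 km
  Station 3: calculated 141.2 vs reported 141.2 → residual 0.0 km
Station 0, Station 1, Station 3 are mutually consistent (residuals ≈ 0); Station 2 is off by 36.3 km.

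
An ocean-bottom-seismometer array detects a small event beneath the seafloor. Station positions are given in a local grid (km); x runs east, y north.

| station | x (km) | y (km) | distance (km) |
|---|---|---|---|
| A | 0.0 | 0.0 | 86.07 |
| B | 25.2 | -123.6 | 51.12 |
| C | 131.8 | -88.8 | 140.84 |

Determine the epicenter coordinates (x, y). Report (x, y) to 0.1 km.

(-9.0, -85.6)

Circle about each station: x² + y² = 86.07²; (x − 25.2)² + (y + 123.6)² = 51.12²; (x − 131.8)² + (y + 88.8)² = 140.84².
Subtracting the A equation from the B and C equations removes the quadratic terms:
50.4 x − 247.2 y = 20706.79
263.6 x − 177.6 y = 12828.82
Solving the 2×2 system: x ≈ -9.0, y ≈ -85.6 km.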